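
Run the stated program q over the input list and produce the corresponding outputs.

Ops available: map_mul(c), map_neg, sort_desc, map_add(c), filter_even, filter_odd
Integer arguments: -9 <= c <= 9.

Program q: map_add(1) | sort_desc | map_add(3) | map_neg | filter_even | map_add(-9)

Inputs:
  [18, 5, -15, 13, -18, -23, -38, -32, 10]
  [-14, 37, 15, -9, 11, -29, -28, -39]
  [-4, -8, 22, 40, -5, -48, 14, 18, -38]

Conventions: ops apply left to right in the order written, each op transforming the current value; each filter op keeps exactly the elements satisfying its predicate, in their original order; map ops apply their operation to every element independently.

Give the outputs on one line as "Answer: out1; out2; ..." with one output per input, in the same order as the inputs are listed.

Execution, op by op:
  [18, 5, -15, 13, -18, -23, -38, -32, 10] -> [19, 6, -14, 14, -17, -22, -37, -31, 11] -> [19, 14, 11, 6, -14, -17, -22, -31, -37] -> [22, 17, 14, 9, -11, -14, -19, -28, -34] -> [-22, -17, -14, -9, 11, 14, 19, 28, 34] -> [-22, -14, 14, 28, 34] -> [-31, -23, 5, 19, 25]
  [-14, 37, 15, -9, 11, -29, -28, -39] -> [-13, 38, 16, -8, 12, -28, -27, -38] -> [38, 16, 12, -8, -13, -27, -28, -38] -> [41, 19, 15, -5, -10, -24, -25, -35] -> [-41, -19, -15, 5, 10, 24, 25, 35] -> [10, 24] -> [1, 15]
  [-4, -8, 22, 40, -5, -48, 14, 18, -38] -> [-3, -7, 23, 41, -4, -47, 15, 19, -37] -> [41, 23, 19, 15, -3, -4, -7, -37, -47] -> [44, 26, 22, 18, 0, -1, -4, -34, -44] -> [-44, -26, -22, -18, 0, 1, 4, 34, 44] -> [-44, -26, -22, -18, 0, 4, 34, 44] -> [-53, -35, -31, -27, -9, -5, 25, 35]

[-31, -23, 5, 19, 25]; [1, 15]; [-53, -35, -31, -27, -9, -5, 25, 35]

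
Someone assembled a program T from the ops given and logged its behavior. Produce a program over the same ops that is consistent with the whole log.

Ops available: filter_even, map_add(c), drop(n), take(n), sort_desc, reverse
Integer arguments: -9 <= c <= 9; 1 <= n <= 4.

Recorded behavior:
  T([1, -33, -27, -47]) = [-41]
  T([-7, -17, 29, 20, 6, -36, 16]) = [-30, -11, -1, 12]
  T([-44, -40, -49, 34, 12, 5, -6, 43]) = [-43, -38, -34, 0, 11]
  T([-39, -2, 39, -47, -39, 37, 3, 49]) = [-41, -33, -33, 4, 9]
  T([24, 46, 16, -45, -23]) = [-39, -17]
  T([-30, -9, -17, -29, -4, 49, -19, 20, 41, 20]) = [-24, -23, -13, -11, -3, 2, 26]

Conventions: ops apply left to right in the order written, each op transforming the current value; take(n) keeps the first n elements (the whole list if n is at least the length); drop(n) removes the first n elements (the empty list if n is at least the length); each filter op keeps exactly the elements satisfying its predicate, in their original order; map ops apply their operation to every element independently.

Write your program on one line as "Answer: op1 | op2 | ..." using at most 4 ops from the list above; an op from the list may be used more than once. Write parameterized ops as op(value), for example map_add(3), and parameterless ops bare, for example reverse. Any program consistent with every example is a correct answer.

map_add(6) | sort_desc | drop(3) | reverse

Check, running the answer program on each example:
  [1, -33, -27, -47] -> [7, -27, -21, -41] -> [7, -21, -27, -41] -> [-41] -> [-41]
  [-7, -17, 29, 20, 6, -36, 16] -> [-1, -11, 35, 26, 12, -30, 22] -> [35, 26, 22, 12, -1, -11, -30] -> [12, -1, -11, -30] -> [-30, -11, -1, 12]
  [-44, -40, -49, 34, 12, 5, -6, 43] -> [-38, -34, -43, 40, 18, 11, 0, 49] -> [49, 40, 18, 11, 0, -34, -38, -43] -> [11, 0, -34, -38, -43] -> [-43, -38, -34, 0, 11]
  [-39, -2, 39, -47, -39, 37, 3, 49] -> [-33, 4, 45, -41, -33, 43, 9, 55] -> [55, 45, 43, 9, 4, -33, -33, -41] -> [9, 4, -33, -33, -41] -> [-41, -33, -33, 4, 9]
  [24, 46, 16, -45, -23] -> [30, 52, 22, -39, -17] -> [52, 30, 22, -17, -39] -> [-17, -39] -> [-39, -17]
  [-30, -9, -17, -29, -4, 49, -19, 20, 41, 20] -> [-24, -3, -11, -23, 2, 55, -13, 26, 47, 26] -> [55, 47, 26, 26, 2, -3, -11, -13, -23, -24] -> [26, 2, -3, -11, -13, -23, -24] -> [-24, -23, -13, -11, -3, 2, 26]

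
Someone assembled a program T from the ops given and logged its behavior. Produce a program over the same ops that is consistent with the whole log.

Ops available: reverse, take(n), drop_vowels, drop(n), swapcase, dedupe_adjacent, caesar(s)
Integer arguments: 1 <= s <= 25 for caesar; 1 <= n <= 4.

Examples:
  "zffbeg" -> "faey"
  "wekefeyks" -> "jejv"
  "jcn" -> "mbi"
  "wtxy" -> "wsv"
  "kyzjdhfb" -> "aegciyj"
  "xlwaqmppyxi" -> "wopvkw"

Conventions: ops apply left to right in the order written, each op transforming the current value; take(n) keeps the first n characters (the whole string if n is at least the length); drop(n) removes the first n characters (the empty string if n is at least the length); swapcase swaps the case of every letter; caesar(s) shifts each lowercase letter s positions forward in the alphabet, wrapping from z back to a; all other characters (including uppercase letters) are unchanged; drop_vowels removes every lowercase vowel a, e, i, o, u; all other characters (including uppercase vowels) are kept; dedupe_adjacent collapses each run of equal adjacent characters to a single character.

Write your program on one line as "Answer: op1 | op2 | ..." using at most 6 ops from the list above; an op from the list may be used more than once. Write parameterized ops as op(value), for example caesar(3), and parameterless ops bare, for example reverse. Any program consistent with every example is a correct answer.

reverse | drop_vowels | caesar(22) | dedupe_adjacent | drop_vowels | caesar(3)

Check, running the answer program on each example:
  "zffbeg" -> "gebffz" -> "gbffz" -> "cxbbv" -> "cxbv" -> "cxbv" -> "faey"
  "wekefeyks" -> "skyefekew" -> "skyfkw" -> "ogubgs" -> "ogubgs" -> "gbgs" -> "jejv"
  "jcn" -> "ncj" -> "ncj" -> "jyf" -> "jyf" -> "jyf" -> "mbi"
  "wtxy" -> "yxtw" -> "yxtw" -> "utps" -> "utps" -> "tps" -> "wsv"
  "kyzjdhfb" -> "bfhdjzyk" -> "bfhdjzyk" -> "xbdzfvug" -> "xbdzfvug" -> "xbdzfvg" -> "aegciyj"
  "xlwaqmppyxi" -> "ixyppmqawlx" -> "xyppmqwlx" -> "tullimsht" -> "tulimsht" -> "tlmsht" -> "wopvkw"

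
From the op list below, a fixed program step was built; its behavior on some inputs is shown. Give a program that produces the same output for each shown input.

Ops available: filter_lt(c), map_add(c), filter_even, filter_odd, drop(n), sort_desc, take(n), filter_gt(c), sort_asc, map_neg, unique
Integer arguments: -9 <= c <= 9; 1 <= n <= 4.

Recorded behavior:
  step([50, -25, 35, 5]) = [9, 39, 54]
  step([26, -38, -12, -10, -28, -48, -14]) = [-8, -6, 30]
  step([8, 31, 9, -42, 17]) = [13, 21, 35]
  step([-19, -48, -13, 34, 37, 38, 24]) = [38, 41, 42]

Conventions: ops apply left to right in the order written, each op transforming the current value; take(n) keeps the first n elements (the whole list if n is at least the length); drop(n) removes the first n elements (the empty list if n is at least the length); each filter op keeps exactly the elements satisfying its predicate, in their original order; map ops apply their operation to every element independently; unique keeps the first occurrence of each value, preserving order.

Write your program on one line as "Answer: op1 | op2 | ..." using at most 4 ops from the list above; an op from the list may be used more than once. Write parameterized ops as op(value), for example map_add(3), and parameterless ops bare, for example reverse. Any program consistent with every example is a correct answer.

sort_desc | map_add(4) | take(3) | sort_asc

Check, running the answer program on each example:
  [50, -25, 35, 5] -> [50, 35, 5, -25] -> [54, 39, 9, -21] -> [54, 39, 9] -> [9, 39, 54]
  [26, -38, -12, -10, -28, -48, -14] -> [26, -10, -12, -14, -28, -38, -48] -> [30, -6, -8, -10, -24, -34, -44] -> [30, -6, -8] -> [-8, -6, 30]
  [8, 31, 9, -42, 17] -> [31, 17, 9, 8, -42] -> [35, 21, 13, 12, -38] -> [35, 21, 13] -> [13, 21, 35]
  [-19, -48, -13, 34, 37, 38, 24] -> [38, 37, 34, 24, -13, -19, -48] -> [42, 41, 38, 28, -9, -15, -44] -> [42, 41, 38] -> [38, 41, 42]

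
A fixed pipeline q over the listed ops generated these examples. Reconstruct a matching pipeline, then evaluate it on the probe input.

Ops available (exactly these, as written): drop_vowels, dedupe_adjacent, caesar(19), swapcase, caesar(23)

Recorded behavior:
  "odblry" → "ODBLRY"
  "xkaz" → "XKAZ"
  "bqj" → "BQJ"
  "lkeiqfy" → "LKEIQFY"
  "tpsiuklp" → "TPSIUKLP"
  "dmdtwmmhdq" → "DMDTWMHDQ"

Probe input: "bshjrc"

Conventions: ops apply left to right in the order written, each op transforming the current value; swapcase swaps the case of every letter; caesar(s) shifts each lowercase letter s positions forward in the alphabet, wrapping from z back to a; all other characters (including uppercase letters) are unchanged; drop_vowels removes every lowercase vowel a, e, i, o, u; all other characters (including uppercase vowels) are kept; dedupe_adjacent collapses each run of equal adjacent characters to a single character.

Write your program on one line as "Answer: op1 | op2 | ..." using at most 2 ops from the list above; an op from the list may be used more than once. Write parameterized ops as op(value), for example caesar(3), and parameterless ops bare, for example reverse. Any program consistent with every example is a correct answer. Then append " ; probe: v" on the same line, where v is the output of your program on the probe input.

swapcase | dedupe_adjacent ; probe: "BSHJRC"

Check, running the answer program on each example:
  "odblry" -> "ODBLRY" -> "ODBLRY"
  "xkaz" -> "XKAZ" -> "XKAZ"
  "bqj" -> "BQJ" -> "BQJ"
  "lkeiqfy" -> "LKEIQFY" -> "LKEIQFY"
  "tpsiuklp" -> "TPSIUKLP" -> "TPSIUKLP"
  "dmdtwmmhdq" -> "DMDTWMMHDQ" -> "DMDTWMHDQ"
  probe: "bshjrc" -> "BSHJRC" -> "BSHJRC"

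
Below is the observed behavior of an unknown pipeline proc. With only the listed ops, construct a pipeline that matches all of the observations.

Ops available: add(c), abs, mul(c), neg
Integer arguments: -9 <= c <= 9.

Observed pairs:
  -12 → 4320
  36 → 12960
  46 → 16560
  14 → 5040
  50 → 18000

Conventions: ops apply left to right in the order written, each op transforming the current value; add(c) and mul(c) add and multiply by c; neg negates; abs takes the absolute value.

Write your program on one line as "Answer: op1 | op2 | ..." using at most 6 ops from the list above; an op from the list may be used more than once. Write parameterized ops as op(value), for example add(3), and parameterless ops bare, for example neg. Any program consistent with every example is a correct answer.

mul(-8) | mul(5) | mul(-9) | neg | abs

Check, running the answer program on each example:
  -12 -> 96 -> 480 -> -4320 -> 4320 -> 4320
  36 -> -288 -> -1440 -> 12960 -> -12960 -> 12960
  46 -> -368 -> -1840 -> 16560 -> -16560 -> 16560
  14 -> -112 -> -560 -> 5040 -> -5040 -> 5040
  50 -> -400 -> -2000 -> 18000 -> -18000 -> 18000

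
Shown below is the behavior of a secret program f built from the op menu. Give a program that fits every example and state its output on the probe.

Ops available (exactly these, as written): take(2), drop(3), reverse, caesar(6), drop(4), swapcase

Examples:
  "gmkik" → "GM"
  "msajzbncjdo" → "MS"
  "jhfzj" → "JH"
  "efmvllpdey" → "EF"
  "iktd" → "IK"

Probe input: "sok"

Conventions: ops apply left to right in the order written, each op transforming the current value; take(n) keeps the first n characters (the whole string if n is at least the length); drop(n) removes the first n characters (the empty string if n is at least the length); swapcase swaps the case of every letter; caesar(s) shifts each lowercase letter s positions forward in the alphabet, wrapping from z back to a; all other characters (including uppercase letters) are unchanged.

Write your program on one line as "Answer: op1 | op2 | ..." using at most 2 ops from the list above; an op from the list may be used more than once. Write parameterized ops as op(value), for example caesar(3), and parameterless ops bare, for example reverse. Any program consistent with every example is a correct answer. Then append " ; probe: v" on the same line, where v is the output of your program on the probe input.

swapcase | take(2) ; probe: "SO"

Check, running the answer program on each example:
  "gmkik" -> "GMKIK" -> "GM"
  "msajzbncjdo" -> "MSAJZBNCJDO" -> "MS"
  "jhfzj" -> "JHFZJ" -> "JH"
  "efmvllpdey" -> "EFMVLLPDEY" -> "EF"
  "iktd" -> "IKTD" -> "IK"
  probe: "sok" -> "SOK" -> "SO"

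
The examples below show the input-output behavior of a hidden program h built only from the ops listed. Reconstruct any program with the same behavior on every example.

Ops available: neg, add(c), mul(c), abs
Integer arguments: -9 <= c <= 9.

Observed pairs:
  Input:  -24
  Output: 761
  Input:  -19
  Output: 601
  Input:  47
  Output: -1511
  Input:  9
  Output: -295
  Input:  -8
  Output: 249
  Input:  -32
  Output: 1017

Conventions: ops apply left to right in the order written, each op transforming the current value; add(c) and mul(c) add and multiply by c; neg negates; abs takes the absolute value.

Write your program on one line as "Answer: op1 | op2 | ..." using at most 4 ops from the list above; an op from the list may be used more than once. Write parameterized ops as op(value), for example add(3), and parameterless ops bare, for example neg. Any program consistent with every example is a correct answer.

mul(8) | mul(4) | add(7) | neg

Check, running the answer program on each example:
  -24 -> -192 -> -768 -> -761 -> 761
  -19 -> -152 -> -608 -> -601 -> 601
  47 -> 376 -> 1504 -> 1511 -> -1511
  9 -> 72 -> 288 -> 295 -> -295
  -8 -> -64 -> -256 -> -249 -> 249
  -32 -> -256 -> -1024 -> -1017 -> 1017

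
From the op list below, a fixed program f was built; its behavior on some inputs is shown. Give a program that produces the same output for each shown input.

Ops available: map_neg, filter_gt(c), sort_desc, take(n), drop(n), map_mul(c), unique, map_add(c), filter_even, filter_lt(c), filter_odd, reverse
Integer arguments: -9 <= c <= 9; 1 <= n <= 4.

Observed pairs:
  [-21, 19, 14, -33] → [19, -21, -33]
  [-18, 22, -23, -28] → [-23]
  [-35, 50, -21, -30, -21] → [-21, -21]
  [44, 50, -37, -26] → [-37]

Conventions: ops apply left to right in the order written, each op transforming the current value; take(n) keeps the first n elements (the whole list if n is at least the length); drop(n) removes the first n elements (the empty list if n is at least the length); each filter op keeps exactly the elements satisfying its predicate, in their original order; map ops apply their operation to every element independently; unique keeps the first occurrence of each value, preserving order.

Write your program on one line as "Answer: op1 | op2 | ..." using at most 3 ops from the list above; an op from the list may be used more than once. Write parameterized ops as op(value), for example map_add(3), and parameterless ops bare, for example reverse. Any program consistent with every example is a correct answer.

sort_desc | take(4) | filter_odd

Check, running the answer program on each example:
  [-21, 19, 14, -33] -> [19, 14, -21, -33] -> [19, 14, -21, -33] -> [19, -21, -33]
  [-18, 22, -23, -28] -> [22, -18, -23, -28] -> [22, -18, -23, -28] -> [-23]
  [-35, 50, -21, -30, -21] -> [50, -21, -21, -30, -35] -> [50, -21, -21, -30] -> [-21, -21]
  [44, 50, -37, -26] -> [50, 44, -26, -37] -> [50, 44, -26, -37] -> [-37]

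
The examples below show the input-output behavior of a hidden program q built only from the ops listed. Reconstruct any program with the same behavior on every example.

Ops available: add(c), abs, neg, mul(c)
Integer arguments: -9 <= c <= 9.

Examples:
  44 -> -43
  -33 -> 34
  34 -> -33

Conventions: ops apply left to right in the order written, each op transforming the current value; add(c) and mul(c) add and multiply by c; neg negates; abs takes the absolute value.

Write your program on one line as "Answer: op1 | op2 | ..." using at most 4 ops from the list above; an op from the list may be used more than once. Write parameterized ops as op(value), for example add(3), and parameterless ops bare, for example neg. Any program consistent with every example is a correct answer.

add(7) | add(-8) | neg

Check, running the answer program on each example:
  44 -> 51 -> 43 -> -43
  -33 -> -26 -> -34 -> 34
  34 -> 41 -> 33 -> -33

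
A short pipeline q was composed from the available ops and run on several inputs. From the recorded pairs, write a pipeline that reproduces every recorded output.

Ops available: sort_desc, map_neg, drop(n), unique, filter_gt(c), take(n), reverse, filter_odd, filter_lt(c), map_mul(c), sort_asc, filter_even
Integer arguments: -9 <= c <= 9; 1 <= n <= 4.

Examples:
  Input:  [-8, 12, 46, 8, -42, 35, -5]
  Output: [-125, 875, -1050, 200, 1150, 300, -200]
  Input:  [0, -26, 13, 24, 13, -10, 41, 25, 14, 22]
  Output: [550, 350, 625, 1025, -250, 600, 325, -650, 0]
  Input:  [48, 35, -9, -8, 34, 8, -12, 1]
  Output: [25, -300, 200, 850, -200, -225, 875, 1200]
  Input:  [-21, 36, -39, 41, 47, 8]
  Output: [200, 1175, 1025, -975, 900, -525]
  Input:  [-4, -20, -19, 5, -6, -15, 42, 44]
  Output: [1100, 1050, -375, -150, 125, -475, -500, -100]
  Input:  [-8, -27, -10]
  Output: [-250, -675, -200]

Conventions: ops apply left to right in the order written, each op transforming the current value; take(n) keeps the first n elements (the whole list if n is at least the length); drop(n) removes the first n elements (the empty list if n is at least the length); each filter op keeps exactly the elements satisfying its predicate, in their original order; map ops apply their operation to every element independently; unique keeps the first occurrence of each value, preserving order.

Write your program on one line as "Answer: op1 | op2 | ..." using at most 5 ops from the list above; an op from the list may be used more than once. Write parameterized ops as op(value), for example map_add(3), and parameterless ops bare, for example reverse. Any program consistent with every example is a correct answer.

map_mul(-5) | unique | reverse | map_mul(-5)

Check, running the answer program on each example:
  [-8, 12, 46, 8, -42, 35, -5] -> [40, -60, -230, -40, 210, -175, 25] -> [40, -60, -230, -40, 210, -175, 25] -> [25, -175, 210, -40, -230, -60, 40] -> [-125, 875, -1050, 200, 1150, 300, -200]
  [0, -26, 13, 24, 13, -10, 41, 25, 14, 22] -> [0, 130, -65, -120, -65, 50, -205, -125, -70, -110] -> [0, 130, -65, -120, 50, -205, -125, -70, -110] -> [-110, -70, -125, -205, 50, -120, -65, 130, 0] -> [550, 350, 625, 1025, -250, 600, 325, -650, 0]
  [48, 35, -9, -8, 34, 8, -12, 1] -> [-240, -175, 45, 40, -170, -40, 60, -5] -> [-240, -175, 45, 40, -170, -40, 60, -5] -> [-5, 60, -40, -170, 40, 45, -175, -240] -> [25, -300, 200, 850, -200, -225, 875, 1200]
  [-21, 36, -39, 41, 47, 8] -> [105, -180, 195, -205, -235, -40] -> [105, -180, 195, -205, -235, -40] -> [-40, -235, -205, 195, -180, 105] -> [200, 1175, 1025, -975, 900, -525]
  [-4, -20, -19, 5, -6, -15, 42, 44] -> [20, 100, 95, -25, 30, 75, -210, -220] -> [20, 100, 95, -25, 30, 75, -210, -220] -> [-220, -210, 75, 30, -25, 95, 100, 20] -> [1100, 1050, -375, -150, 125, -475, -500, -100]
  [-8, -27, -10] -> [40, 135, 50] -> [40, 135, 50] -> [50, 135, 40] -> [-250, -675, -200]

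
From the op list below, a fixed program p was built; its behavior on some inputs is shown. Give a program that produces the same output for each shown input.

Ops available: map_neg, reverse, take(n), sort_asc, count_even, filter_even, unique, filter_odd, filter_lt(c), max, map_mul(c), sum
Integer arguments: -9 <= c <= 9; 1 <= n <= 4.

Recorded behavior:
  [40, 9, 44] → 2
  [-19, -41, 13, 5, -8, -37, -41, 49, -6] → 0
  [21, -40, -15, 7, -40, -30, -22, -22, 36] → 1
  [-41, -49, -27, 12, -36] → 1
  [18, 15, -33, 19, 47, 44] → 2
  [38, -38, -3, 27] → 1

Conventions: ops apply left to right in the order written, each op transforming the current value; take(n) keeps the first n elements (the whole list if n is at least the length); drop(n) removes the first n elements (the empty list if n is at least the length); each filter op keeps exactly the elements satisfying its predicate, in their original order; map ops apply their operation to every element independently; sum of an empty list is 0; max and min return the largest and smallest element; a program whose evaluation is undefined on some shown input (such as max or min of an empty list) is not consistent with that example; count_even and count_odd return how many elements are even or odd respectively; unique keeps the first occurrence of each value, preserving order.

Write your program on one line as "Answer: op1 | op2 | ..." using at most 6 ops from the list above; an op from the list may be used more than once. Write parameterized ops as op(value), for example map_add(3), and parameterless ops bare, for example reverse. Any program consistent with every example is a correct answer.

map_mul(-3) | filter_lt(3) | map_neg | sort_asc | take(4) | count_even

Check, running the answer program on each example:
  [40, 9, 44] -> [-120, -27, -132] -> [-120, -27, -132] -> [120, 27, 132] -> [27, 120, 132] -> [27, 120, 132] -> 2
  [-19, -41, 13, 5, -8, -37, -41, 49, -6] -> [57, 123, -39, -15, 24, 111, 123, -147, 18] -> [-39, -15, -147] -> [39, 15, 147] -> [15, 39, 147] -> [15, 39, 147] -> 0
  [21, -40, -15, 7, -40, -30, -22, -22, 36] -> [-63, 120, 45, -21, 120, 90, 66, 66, -108] -> [-63, -21, -108] -> [63, 21, 108] -> [21, 63, 108] -> [21, 63, 108] -> 1
  [-41, -49, -27, 12, -36] -> [123, 147, 81, -36, 108] -> [-36] -> [36] -> [36] -> [36] -> 1
  [18, 15, -33, 19, 47, 44] -> [-54, -45, 99, -57, -141, -132] -> [-54, -45, -57, -141, -132] -> [54, 45, 57, 141, 132] -> [45, 54, 57, 132, 141] -> [45, 54, 57, 132] -> 2
  [38, -38, -3, 27] -> [-114, 114, 9, -81] -> [-114, -81] -> [114, 81] -> [81, 114] -> [81, 114] -> 1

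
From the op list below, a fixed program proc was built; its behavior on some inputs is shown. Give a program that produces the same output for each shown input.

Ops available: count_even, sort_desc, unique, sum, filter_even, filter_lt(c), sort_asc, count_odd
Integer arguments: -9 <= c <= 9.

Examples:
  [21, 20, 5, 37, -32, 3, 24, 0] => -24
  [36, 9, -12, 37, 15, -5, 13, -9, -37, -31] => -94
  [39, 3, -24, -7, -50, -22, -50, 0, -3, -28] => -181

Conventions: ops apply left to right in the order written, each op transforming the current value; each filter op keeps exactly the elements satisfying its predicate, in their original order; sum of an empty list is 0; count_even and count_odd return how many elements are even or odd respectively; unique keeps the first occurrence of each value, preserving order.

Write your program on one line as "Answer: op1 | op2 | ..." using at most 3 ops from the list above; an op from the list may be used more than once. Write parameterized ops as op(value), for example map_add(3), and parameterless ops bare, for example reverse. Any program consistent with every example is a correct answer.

filter_lt(7) | sort_desc | sum

Check, running the answer program on each example:
  [21, 20, 5, 37, -32, 3, 24, 0] -> [5, -32, 3, 0] -> [5, 3, 0, -32] -> -24
  [36, 9, -12, 37, 15, -5, 13, -9, -37, -31] -> [-12, -5, -9, -37, -31] -> [-5, -9, -12, -31, -37] -> -94
  [39, 3, -24, -7, -50, -22, -50, 0, -3, -28] -> [3, -24, -7, -50, -22, -50, 0, -3, -28] -> [3, 0, -3, -7, -22, -24, -28, -50, -50] -> -181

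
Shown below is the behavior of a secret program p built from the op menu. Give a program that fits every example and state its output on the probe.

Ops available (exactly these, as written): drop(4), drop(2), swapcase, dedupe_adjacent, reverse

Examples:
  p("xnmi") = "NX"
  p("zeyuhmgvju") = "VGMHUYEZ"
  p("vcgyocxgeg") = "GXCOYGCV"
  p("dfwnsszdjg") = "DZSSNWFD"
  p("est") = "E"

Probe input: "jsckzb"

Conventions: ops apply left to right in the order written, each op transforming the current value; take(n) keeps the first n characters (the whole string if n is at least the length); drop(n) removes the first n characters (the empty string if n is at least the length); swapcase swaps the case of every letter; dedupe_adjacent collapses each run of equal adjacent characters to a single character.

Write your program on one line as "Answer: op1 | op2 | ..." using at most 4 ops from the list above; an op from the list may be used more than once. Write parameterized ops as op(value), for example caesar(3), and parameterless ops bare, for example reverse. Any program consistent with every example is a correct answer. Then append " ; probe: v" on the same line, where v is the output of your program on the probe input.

reverse | drop(2) | swapcase ; probe: "KCSJ"

Check, running the answer program on each example:
  "xnmi" -> "imnx" -> "nx" -> "NX"
  "zeyuhmgvju" -> "ujvgmhuyez" -> "vgmhuyez" -> "VGMHUYEZ"
  "vcgyocxgeg" -> "gegxcoygcv" -> "gxcoygcv" -> "GXCOYGCV"
  "dfwnsszdjg" -> "gjdzssnwfd" -> "dzssnwfd" -> "DZSSNWFD"
  "est" -> "tse" -> "e" -> "E"
  probe: "jsckzb" -> "bzkcsj" -> "kcsj" -> "KCSJ"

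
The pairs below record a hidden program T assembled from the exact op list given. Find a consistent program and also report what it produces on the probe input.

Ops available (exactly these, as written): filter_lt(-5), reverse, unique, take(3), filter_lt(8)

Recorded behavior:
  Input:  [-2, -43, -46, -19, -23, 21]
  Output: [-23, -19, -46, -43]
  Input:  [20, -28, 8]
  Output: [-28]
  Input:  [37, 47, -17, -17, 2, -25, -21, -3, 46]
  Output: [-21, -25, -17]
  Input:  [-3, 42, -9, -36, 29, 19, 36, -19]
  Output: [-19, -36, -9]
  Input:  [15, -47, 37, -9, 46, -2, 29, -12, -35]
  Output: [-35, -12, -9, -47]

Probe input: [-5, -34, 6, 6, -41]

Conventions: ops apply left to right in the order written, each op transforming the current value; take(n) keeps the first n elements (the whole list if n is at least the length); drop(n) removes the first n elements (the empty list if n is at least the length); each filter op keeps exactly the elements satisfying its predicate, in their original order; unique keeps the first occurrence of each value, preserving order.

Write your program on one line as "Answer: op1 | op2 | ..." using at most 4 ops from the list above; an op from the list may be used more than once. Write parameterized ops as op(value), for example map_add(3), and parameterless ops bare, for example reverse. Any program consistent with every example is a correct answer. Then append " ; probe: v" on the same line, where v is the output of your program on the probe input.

filter_lt(-5) | unique | reverse ; probe: [-41, -34]

Check, running the answer program on each example:
  [-2, -43, -46, -19, -23, 21] -> [-43, -46, -19, -23] -> [-43, -46, -19, -23] -> [-23, -19, -46, -43]
  [20, -28, 8] -> [-28] -> [-28] -> [-28]
  [37, 47, -17, -17, 2, -25, -21, -3, 46] -> [-17, -17, -25, -21] -> [-17, -25, -21] -> [-21, -25, -17]
  [-3, 42, -9, -36, 29, 19, 36, -19] -> [-9, -36, -19] -> [-9, -36, -19] -> [-19, -36, -9]
  [15, -47, 37, -9, 46, -2, 29, -12, -35] -> [-47, -9, -12, -35] -> [-47, -9, -12, -35] -> [-35, -12, -9, -47]
  probe: [-5, -34, 6, 6, -41] -> [-34, -41] -> [-34, -41] -> [-41, -34]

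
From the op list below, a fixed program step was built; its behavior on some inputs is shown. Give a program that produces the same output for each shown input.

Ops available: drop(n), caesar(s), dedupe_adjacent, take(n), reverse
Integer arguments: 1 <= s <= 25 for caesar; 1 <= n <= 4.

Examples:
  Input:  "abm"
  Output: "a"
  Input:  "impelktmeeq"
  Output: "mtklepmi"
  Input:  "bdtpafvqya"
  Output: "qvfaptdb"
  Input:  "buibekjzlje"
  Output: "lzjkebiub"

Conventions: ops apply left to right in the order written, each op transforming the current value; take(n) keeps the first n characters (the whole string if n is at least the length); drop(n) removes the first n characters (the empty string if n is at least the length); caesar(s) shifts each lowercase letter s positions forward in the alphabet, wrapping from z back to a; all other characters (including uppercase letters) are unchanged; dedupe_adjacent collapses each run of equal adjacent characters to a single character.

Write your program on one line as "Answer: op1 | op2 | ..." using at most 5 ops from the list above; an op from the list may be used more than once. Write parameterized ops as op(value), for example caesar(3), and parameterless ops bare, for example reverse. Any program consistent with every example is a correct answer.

reverse | drop(1) | dedupe_adjacent | drop(1)

Check, running the answer program on each example:
  "abm" -> "mba" -> "ba" -> "ba" -> "a"
  "impelktmeeq" -> "qeemtklepmi" -> "eemtklepmi" -> "emtklepmi" -> "mtklepmi"
  "bdtpafvqya" -> "ayqvfaptdb" -> "yqvfaptdb" -> "yqvfaptdb" -> "qvfaptdb"
  "buibekjzlje" -> "ejlzjkebiub" -> "jlzjkebiub" -> "jlzjkebiub" -> "lzjkebiub"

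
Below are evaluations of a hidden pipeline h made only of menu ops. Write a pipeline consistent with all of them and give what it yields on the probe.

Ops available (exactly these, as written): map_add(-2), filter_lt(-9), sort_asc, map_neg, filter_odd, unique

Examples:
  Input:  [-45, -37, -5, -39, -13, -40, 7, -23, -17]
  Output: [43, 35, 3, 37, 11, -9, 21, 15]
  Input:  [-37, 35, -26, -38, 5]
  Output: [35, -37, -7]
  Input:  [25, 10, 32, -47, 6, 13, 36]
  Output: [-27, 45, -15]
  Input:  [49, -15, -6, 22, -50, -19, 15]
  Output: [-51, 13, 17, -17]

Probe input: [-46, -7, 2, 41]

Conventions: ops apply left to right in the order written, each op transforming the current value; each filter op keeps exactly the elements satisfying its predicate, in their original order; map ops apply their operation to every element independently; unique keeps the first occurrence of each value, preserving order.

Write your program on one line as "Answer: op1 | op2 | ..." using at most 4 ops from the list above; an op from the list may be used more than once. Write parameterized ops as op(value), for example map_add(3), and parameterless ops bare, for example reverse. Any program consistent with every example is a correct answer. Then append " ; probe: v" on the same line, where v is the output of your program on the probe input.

map_neg | filter_odd | map_add(-2) ; probe: [5, -43]

Check, running the answer program on each example:
  [-45, -37, -5, -39, -13, -40, 7, -23, -17] -> [45, 37, 5, 39, 13, 40, -7, 23, 17] -> [45, 37, 5, 39, 13, -7, 23, 17] -> [43, 35, 3, 37, 11, -9, 21, 15]
  [-37, 35, -26, -38, 5] -> [37, -35, 26, 38, -5] -> [37, -35, -5] -> [35, -37, -7]
  [25, 10, 32, -47, 6, 13, 36] -> [-25, -10, -32, 47, -6, -13, -36] -> [-25, 47, -13] -> [-27, 45, -15]
  [49, -15, -6, 22, -50, -19, 15] -> [-49, 15, 6, -22, 50, 19, -15] -> [-49, 15, 19, -15] -> [-51, 13, 17, -17]
  probe: [-46, -7, 2, 41] -> [46, 7, -2, -41] -> [7, -41] -> [5, -43]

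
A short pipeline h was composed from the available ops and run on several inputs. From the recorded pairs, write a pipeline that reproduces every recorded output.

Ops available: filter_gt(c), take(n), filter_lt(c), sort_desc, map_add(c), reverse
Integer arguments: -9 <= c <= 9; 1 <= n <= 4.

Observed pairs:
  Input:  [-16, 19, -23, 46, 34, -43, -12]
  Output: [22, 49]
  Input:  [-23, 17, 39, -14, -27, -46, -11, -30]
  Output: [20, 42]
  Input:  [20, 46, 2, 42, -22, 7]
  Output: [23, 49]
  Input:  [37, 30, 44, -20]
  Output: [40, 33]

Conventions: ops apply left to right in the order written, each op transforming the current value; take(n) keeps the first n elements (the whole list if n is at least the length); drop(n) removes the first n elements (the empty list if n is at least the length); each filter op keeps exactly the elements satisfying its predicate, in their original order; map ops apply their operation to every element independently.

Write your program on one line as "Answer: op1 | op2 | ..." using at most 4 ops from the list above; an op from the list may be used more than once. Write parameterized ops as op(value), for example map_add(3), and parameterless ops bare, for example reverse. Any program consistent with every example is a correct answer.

filter_gt(2) | take(2) | map_add(3)

Check, running the answer program on each example:
  [-16, 19, -23, 46, 34, -43, -12] -> [19, 46, 34] -> [19, 46] -> [22, 49]
  [-23, 17, 39, -14, -27, -46, -11, -30] -> [17, 39] -> [17, 39] -> [20, 42]
  [20, 46, 2, 42, -22, 7] -> [20, 46, 42, 7] -> [20, 46] -> [23, 49]
  [37, 30, 44, -20] -> [37, 30, 44] -> [37, 30] -> [40, 33]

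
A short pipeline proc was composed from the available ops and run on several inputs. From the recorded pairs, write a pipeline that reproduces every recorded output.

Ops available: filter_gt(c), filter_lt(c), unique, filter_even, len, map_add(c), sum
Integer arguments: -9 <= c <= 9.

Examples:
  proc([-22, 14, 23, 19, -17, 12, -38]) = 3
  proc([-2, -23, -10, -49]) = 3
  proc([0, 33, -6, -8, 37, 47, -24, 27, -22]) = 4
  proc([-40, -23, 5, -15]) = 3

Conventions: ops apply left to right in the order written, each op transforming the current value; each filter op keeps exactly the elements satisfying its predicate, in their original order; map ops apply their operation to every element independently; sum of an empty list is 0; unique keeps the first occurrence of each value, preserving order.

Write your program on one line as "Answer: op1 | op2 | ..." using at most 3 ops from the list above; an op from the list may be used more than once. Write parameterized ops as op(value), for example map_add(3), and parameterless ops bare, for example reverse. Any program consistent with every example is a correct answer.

filter_lt(-2) | len

Check, running the answer program on each example:
  [-22, 14, 23, 19, -17, 12, -38] -> [-22, -17, -38] -> 3
  [-2, -23, -10, -49] -> [-23, -10, -49] -> 3
  [0, 33, -6, -8, 37, 47, -24, 27, -22] -> [-6, -8, -24, -22] -> 4
  [-40, -23, 5, -15] -> [-40, -23, -15] -> 3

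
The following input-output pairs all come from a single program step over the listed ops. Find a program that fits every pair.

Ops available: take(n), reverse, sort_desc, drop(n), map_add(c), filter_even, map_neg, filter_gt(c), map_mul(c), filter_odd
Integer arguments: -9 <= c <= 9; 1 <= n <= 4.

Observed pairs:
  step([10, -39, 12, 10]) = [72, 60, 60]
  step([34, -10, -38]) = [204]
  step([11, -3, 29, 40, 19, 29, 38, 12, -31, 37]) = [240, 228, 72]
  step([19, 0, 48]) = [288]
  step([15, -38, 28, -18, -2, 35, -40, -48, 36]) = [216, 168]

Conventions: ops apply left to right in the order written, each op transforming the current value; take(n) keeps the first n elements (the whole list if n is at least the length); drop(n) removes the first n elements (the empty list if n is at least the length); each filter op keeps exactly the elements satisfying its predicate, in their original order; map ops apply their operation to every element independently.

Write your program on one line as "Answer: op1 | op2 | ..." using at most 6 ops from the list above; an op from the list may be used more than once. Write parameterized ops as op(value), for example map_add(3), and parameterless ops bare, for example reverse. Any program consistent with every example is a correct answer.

reverse | filter_even | map_mul(6) | filter_gt(4) | sort_desc

Check, running the answer program on each example:
  [10, -39, 12, 10] -> [10, 12, -39, 10] -> [10, 12, 10] -> [60, 72, 60] -> [60, 72, 60] -> [72, 60, 60]
  [34, -10, -38] -> [-38, -10, 34] -> [-38, -10, 34] -> [-228, -60, 204] -> [204] -> [204]
  [11, -3, 29, 40, 19, 29, 38, 12, -31, 37] -> [37, -31, 12, 38, 29, 19, 40, 29, -3, 11] -> [12, 38, 40] -> [72, 228, 240] -> [72, 228, 240] -> [240, 228, 72]
  [19, 0, 48] -> [48, 0, 19] -> [48, 0] -> [288, 0] -> [288] -> [288]
  [15, -38, 28, -18, -2, 35, -40, -48, 36] -> [36, -48, -40, 35, -2, -18, 28, -38, 15] -> [36, -48, -40, -2, -18, 28, -38] -> [216, -288, -240, -12, -108, 168, -228] -> [216, 168] -> [216, 168]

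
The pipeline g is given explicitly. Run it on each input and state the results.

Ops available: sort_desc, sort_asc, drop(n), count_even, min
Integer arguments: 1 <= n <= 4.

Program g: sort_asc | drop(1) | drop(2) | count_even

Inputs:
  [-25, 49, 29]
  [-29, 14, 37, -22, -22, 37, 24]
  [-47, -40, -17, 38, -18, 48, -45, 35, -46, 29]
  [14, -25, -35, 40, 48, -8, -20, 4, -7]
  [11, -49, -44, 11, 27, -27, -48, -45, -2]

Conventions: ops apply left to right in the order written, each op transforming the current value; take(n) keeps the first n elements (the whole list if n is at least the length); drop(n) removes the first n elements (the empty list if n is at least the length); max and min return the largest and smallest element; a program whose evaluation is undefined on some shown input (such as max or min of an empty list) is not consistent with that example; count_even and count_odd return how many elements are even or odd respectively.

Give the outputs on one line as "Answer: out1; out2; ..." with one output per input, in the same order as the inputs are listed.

Execution, op by op:
  [-25, 49, 29] -> [-25, 29, 49] -> [29, 49] -> [] -> 0
  [-29, 14, 37, -22, -22, 37, 24] -> [-29, -22, -22, 14, 24, 37, 37] -> [-22, -22, 14, 24, 37, 37] -> [14, 24, 37, 37] -> 2
  [-47, -40, -17, 38, -18, 48, -45, 35, -46, 29] -> [-47, -46, -45, -40, -18, -17, 29, 35, 38, 48] -> [-46, -45, -40, -18, -17, 29, 35, 38, 48] -> [-40, -18, -17, 29, 35, 38, 48] -> 4
  [14, -25, -35, 40, 48, -8, -20, 4, -7] -> [-35, -25, -20, -8, -7, 4, 14, 40, 48] -> [-25, -20, -8, -7, 4, 14, 40, 48] -> [-8, -7, 4, 14, 40, 48] -> 5
  [11, -49, -44, 11, 27, -27, -48, -45, -2] -> [-49, -48, -45, -44, -27, -2, 11, 11, 27] -> [-48, -45, -44, -27, -2, 11, 11, 27] -> [-44, -27, -2, 11, 11, 27] -> 2

0; 2; 4; 5; 2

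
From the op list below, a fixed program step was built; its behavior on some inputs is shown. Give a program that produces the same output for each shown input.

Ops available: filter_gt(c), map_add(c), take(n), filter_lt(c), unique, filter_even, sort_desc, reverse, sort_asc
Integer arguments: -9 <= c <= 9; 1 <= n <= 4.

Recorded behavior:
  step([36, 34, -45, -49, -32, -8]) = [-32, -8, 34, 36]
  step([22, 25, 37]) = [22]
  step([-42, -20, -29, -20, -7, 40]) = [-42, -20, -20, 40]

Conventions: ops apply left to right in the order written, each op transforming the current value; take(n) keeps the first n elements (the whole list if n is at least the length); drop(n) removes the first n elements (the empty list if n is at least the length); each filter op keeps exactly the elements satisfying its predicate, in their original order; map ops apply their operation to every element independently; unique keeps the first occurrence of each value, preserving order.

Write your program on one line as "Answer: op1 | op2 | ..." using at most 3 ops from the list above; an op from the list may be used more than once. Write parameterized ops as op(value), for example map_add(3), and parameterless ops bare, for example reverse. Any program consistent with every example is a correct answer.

filter_even | sort_asc

Check, running the answer program on each example:
  [36, 34, -45, -49, -32, -8] -> [36, 34, -32, -8] -> [-32, -8, 34, 36]
  [22, 25, 37] -> [22] -> [22]
  [-42, -20, -29, -20, -7, 40] -> [-42, -20, -20, 40] -> [-42, -20, -20, 40]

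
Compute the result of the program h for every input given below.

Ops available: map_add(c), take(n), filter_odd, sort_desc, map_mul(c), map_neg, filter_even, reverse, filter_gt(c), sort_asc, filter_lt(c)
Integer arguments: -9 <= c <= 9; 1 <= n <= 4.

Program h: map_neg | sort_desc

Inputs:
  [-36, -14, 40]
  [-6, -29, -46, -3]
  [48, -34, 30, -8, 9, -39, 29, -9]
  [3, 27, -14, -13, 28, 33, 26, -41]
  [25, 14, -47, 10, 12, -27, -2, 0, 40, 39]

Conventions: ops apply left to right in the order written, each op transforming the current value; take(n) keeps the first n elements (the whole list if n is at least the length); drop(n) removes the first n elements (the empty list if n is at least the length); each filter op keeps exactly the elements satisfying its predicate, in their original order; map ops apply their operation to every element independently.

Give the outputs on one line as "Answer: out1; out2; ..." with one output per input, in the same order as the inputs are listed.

Execution, op by op:
  [-36, -14, 40] -> [36, 14, -40] -> [36, 14, -40]
  [-6, -29, -46, -3] -> [6, 29, 46, 3] -> [46, 29, 6, 3]
  [48, -34, 30, -8, 9, -39, 29, -9] -> [-48, 34, -30, 8, -9, 39, -29, 9] -> [39, 34, 9, 8, -9, -29, -30, -48]
  [3, 27, -14, -13, 28, 33, 26, -41] -> [-3, -27, 14, 13, -28, -33, -26, 41] -> [41, 14, 13, -3, -26, -27, -28, -33]
  [25, 14, -47, 10, 12, -27, -2, 0, 40, 39] -> [-25, -14, 47, -10, -12, 27, 2, 0, -40, -39] -> [47, 27, 2, 0, -10, -12, -14, -25, -39, -40]

[36, 14, -40]; [46, 29, 6, 3]; [39, 34, 9, 8, -9, -29, -30, -48]; [41, 14, 13, -3, -26, -27, -28, -33]; [47, 27, 2, 0, -10, -12, -14, -25, -39, -40]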